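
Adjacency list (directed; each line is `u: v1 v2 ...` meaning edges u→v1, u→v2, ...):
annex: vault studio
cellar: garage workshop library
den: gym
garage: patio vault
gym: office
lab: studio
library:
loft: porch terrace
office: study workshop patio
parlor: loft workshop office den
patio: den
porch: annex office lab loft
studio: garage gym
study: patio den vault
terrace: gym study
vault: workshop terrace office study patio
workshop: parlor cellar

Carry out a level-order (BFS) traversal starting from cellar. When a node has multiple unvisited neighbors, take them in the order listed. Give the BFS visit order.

Visit cellar; enqueue garage, workshop, library → queue [garage, workshop, library]
Visit garage; enqueue patio, vault → queue [workshop, library, patio, vault]
Visit workshop; enqueue parlor → queue [library, patio, vault, parlor]
Visit library → queue [patio, vault, parlor]
Visit patio; enqueue den → queue [vault, parlor, den]
Visit vault; enqueue terrace, office, study → queue [parlor, den, terrace, office, study]
Visit parlor; enqueue loft → queue [den, terrace, office, study, loft]
Visit den; enqueue gym → queue [terrace, office, study, loft, gym]
Visit terrace → queue [office, study, loft, gym]
Visit office → queue [study, loft, gym]
Visit study → queue [loft, gym]
Visit loft; enqueue porch → queue [gym, porch]
Visit gym → queue [porch]
Visit porch; enqueue annex, lab → queue [annex, lab]
Visit annex; enqueue studio → queue [lab, studio]
Visit lab → queue [studio]
Visit studio → queue []

cellar, garage, workshop, library, patio, vault, parlor, den, terrace, office, study, loft, gym, porch, annex, lab, studio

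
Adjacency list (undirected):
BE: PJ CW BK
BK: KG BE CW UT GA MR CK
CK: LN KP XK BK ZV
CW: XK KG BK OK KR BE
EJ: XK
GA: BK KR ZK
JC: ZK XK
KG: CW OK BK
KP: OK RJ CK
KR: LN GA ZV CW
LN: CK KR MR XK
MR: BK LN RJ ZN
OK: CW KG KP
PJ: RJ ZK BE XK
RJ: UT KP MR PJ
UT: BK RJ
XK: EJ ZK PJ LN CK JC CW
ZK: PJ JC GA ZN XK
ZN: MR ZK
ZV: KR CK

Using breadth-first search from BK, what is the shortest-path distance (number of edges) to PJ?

2

Level 0: BK
Level 1: BE, CK, CW, GA, KG, MR, UT
Level 2: KP, KR, LN, OK, PJ, RJ, XK, ZK, ZN, ZV
Level 3: EJ, JC
PJ first appears at level 2.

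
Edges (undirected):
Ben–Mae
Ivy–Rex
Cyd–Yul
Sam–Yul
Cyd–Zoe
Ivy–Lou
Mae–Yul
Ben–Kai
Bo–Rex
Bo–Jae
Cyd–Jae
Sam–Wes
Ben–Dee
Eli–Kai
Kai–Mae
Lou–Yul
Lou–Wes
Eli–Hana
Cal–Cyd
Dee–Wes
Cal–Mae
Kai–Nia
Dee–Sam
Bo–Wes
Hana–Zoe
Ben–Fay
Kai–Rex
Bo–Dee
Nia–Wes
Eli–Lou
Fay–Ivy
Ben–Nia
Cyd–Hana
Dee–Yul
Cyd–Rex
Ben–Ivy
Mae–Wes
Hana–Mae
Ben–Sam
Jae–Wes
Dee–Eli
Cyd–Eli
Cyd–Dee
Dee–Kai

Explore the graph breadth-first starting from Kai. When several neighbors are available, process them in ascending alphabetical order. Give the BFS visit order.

Kai Ben Dee Eli Mae Nia Rex Fay Ivy Sam Bo Cyd Wes Yul Hana Lou Cal Jae Zoe

Visit Kai; enqueue Ben, Dee, Eli, Mae, Nia, Rex → queue [Ben, Dee, Eli, Mae, Nia, Rex]
Visit Ben; enqueue Fay, Ivy, Sam → queue [Dee, Eli, Mae, Nia, Rex, Fay, Ivy, Sam]
Visit Dee; enqueue Bo, Cyd, Wes, Yul → queue [Eli, Mae, Nia, Rex, Fay, Ivy, Sam, Bo, Cyd, Wes, Yul]
Visit Eli; enqueue Hana, Lou → queue [Mae, Nia, Rex, Fay, Ivy, Sam, Bo, Cyd, Wes, Yul, Hana, Lou]
Visit Mae; enqueue Cal → queue [Nia, Rex, Fay, Ivy, Sam, Bo, Cyd, Wes, Yul, Hana, Lou, Cal]
Visit Nia → queue [Rex, Fay, Ivy, Sam, Bo, Cyd, Wes, Yul, Hana, Lou, Cal]
Visit Rex → queue [Fay, Ivy, Sam, Bo, Cyd, Wes, Yul, Hana, Lou, Cal]
Visit Fay → queue [Ivy, Sam, Bo, Cyd, Wes, Yul, Hana, Lou, Cal]
Visit Ivy → queue [Sam, Bo, Cyd, Wes, Yul, Hana, Lou, Cal]
Visit Sam → queue [Bo, Cyd, Wes, Yul, Hana, Lou, Cal]
Visit Bo; enqueue Jae → queue [Cyd, Wes, Yul, Hana, Lou, Cal, Jae]
Visit Cyd; enqueue Zoe → queue [Wes, Yul, Hana, Lou, Cal, Jae, Zoe]
Visit Wes → queue [Yul, Hana, Lou, Cal, Jae, Zoe]
Visit Yul → queue [Hana, Lou, Cal, Jae, Zoe]
Visit Hana → queue [Lou, Cal, Jae, Zoe]
Visit Lou → queue [Cal, Jae, Zoe]
Visit Cal → queue [Jae, Zoe]
Visit Jae → queue [Zoe]
Visit Zoe → queue []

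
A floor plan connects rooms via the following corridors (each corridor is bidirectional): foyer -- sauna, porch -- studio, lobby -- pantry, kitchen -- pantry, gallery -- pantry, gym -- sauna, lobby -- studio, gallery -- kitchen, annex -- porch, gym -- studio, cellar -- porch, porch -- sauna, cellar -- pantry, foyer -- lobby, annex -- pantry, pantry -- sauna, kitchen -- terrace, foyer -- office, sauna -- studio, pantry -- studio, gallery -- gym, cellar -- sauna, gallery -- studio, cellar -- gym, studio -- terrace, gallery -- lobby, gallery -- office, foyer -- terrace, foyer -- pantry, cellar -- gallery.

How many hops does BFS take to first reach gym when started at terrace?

2

Level 0: terrace
Level 1: foyer, kitchen, studio
Level 2: gallery, gym, lobby, office, pantry, porch, sauna
Level 3: annex, cellar
gym first appears at level 2.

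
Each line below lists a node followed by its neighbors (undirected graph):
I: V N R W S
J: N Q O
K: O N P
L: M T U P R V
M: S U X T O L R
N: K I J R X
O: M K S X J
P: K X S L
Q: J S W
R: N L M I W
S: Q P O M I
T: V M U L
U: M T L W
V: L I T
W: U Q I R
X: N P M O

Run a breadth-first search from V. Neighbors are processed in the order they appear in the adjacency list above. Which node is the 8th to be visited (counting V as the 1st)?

Visit V; enqueue L, I, T → queue [L, I, T]
Visit L; enqueue M, U, P, R → queue [I, T, M, U, P, R]
Visit I; enqueue N, W, S → queue [T, M, U, P, R, N, W, S]
Visit T → queue [M, U, P, R, N, W, S]
Visit M; enqueue X, O → queue [U, P, R, N, W, S, X, O]
Visit U → queue [P, R, N, W, S, X, O]
Visit P; enqueue K → queue [R, N, W, S, X, O, K]
Visit R → queue [N, W, S, X, O, K]
Visit N; enqueue J → queue [W, S, X, O, K, J]
Visit W; enqueue Q → queue [S, X, O, K, J, Q]
Visit S → queue [X, O, K, J, Q]
Visit X → queue [O, K, J, Q]
Visit O → queue [K, J, Q]
Visit K → queue [J, Q]
Visit J → queue [Q]
Visit Q → queue []

Visit order: V, L, I, T, M, U, P, R, N, W, S, X, O, K, J, Q

R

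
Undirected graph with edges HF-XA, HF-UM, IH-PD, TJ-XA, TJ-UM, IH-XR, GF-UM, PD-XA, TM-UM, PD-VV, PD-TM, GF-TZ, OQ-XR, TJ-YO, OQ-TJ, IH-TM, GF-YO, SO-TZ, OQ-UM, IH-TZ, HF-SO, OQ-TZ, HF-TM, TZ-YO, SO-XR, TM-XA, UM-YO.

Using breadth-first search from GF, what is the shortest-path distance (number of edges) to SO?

Level 0: GF
Level 1: TZ, UM, YO
Level 2: HF, IH, OQ, SO, TJ, TM
Level 3: PD, XA, XR
Level 4: VV
SO first appears at level 2.

2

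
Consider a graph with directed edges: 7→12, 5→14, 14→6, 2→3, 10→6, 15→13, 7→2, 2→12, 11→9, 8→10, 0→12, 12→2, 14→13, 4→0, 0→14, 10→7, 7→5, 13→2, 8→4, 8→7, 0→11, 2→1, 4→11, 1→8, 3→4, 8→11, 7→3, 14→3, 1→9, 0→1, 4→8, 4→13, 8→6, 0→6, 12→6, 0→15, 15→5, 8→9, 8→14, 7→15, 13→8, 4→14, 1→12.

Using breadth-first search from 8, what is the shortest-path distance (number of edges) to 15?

Level 0: 8
Level 1: 4, 6, 7, 9, 10, 11, 14
Level 2: 0, 2, 3, 5, 12, 13, 15
Level 3: 1
15 first appears at level 2.

2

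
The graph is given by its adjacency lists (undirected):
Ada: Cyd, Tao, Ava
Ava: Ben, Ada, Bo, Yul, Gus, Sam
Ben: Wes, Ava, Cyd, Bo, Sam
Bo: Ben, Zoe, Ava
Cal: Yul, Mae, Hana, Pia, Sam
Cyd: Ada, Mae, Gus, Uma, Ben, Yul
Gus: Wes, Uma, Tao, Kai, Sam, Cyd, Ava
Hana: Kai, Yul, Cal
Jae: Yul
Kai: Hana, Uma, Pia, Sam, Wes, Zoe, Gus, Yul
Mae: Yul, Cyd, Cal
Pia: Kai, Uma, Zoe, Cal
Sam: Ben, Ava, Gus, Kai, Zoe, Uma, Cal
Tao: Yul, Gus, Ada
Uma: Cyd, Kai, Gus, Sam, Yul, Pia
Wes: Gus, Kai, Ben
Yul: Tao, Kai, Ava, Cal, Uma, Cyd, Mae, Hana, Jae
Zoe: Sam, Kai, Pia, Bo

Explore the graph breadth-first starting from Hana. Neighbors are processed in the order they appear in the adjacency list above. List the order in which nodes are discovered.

Hana, Kai, Yul, Cal, Uma, Pia, Sam, Wes, Zoe, Gus, Tao, Ava, Cyd, Mae, Jae, Ben, Bo, Ada

Visit Hana; enqueue Kai, Yul, Cal → queue [Kai, Yul, Cal]
Visit Kai; enqueue Uma, Pia, Sam, Wes, Zoe, Gus → queue [Yul, Cal, Uma, Pia, Sam, Wes, Zoe, Gus]
Visit Yul; enqueue Tao, Ava, Cyd, Mae, Jae → queue [Cal, Uma, Pia, Sam, Wes, Zoe, Gus, Tao, Ava, Cyd, Mae, Jae]
Visit Cal → queue [Uma, Pia, Sam, Wes, Zoe, Gus, Tao, Ava, Cyd, Mae, Jae]
Visit Uma → queue [Pia, Sam, Wes, Zoe, Gus, Tao, Ava, Cyd, Mae, Jae]
Visit Pia → queue [Sam, Wes, Zoe, Gus, Tao, Ava, Cyd, Mae, Jae]
Visit Sam; enqueue Ben → queue [Wes, Zoe, Gus, Tao, Ava, Cyd, Mae, Jae, Ben]
Visit Wes → queue [Zoe, Gus, Tao, Ava, Cyd, Mae, Jae, Ben]
Visit Zoe; enqueue Bo → queue [Gus, Tao, Ava, Cyd, Mae, Jae, Ben, Bo]
Visit Gus → queue [Tao, Ava, Cyd, Mae, Jae, Ben, Bo]
Visit Tao; enqueue Ada → queue [Ava, Cyd, Mae, Jae, Ben, Bo, Ada]
Visit Ava → queue [Cyd, Mae, Jae, Ben, Bo, Ada]
Visit Cyd → queue [Mae, Jae, Ben, Bo, Ada]
Visit Mae → queue [Jae, Ben, Bo, Ada]
Visit Jae → queue [Ben, Bo, Ada]
Visit Ben → queue [Bo, Ada]
Visit Bo → queue [Ada]
Visit Ada → queue []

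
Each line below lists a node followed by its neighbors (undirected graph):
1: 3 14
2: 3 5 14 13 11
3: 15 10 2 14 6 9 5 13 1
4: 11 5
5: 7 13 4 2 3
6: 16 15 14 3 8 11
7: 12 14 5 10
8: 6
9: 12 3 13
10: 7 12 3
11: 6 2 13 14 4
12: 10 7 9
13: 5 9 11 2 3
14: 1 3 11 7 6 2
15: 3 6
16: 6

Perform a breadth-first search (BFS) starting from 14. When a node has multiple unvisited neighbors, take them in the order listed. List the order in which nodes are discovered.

14, 1, 3, 11, 7, 6, 2, 15, 10, 9, 5, 13, 4, 12, 16, 8

Visit 14; enqueue 1, 3, 11, 7, 6, 2 → queue [1, 3, 11, 7, 6, 2]
Visit 1 → queue [3, 11, 7, 6, 2]
Visit 3; enqueue 15, 10, 9, 5, 13 → queue [11, 7, 6, 2, 15, 10, 9, 5, 13]
Visit 11; enqueue 4 → queue [7, 6, 2, 15, 10, 9, 5, 13, 4]
Visit 7; enqueue 12 → queue [6, 2, 15, 10, 9, 5, 13, 4, 12]
Visit 6; enqueue 16, 8 → queue [2, 15, 10, 9, 5, 13, 4, 12, 16, 8]
Visit 2 → queue [15, 10, 9, 5, 13, 4, 12, 16, 8]
Visit 15 → queue [10, 9, 5, 13, 4, 12, 16, 8]
Visit 10 → queue [9, 5, 13, 4, 12, 16, 8]
Visit 9 → queue [5, 13, 4, 12, 16, 8]
Visit 5 → queue [13, 4, 12, 16, 8]
Visit 13 → queue [4, 12, 16, 8]
Visit 4 → queue [12, 16, 8]
Visit 12 → queue [16, 8]
Visit 16 → queue [8]
Visit 8 → queue []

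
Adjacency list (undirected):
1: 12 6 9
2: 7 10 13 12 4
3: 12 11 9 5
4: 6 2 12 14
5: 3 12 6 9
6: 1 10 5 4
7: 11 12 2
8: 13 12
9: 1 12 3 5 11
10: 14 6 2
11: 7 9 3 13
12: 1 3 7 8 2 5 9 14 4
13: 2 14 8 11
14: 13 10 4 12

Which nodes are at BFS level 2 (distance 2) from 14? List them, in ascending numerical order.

1, 2, 3, 5, 6, 7, 8, 9, 11

Level 0: 14
Level 1: 4, 10, 12, 13
Level 2: 1, 2, 3, 5, 6, 7, 8, 9, 11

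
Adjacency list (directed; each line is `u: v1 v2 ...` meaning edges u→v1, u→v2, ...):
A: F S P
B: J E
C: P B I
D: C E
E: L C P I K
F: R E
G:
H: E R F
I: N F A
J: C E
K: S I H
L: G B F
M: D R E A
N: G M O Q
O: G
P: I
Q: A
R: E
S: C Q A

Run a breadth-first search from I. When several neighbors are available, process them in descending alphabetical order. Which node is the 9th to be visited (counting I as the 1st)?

R

Visit I; enqueue N, F, A → queue [N, F, A]
Visit N; enqueue Q, O, M, G → queue [F, A, Q, O, M, G]
Visit F; enqueue R, E → queue [A, Q, O, M, G, R, E]
Visit A; enqueue S, P → queue [Q, O, M, G, R, E, S, P]
Visit Q → queue [O, M, G, R, E, S, P]
Visit O → queue [M, G, R, E, S, P]
Visit M; enqueue D → queue [G, R, E, S, P, D]
Visit G → queue [R, E, S, P, D]
Visit R → queue [E, S, P, D]
Visit E; enqueue L, K, C → queue [S, P, D, L, K, C]
Visit S → queue [P, D, L, K, C]
Visit P → queue [D, L, K, C]
Visit D → queue [L, K, C]
Visit L; enqueue B → queue [K, C, B]
Visit K; enqueue H → queue [C, B, H]
Visit C → queue [B, H]
Visit B; enqueue J → queue [H, J]
Visit H → queue [J]
Visit J → queue []

Visit order: I, N, F, A, Q, O, M, G, R, E, S, P, D, L, K, C, B, H, J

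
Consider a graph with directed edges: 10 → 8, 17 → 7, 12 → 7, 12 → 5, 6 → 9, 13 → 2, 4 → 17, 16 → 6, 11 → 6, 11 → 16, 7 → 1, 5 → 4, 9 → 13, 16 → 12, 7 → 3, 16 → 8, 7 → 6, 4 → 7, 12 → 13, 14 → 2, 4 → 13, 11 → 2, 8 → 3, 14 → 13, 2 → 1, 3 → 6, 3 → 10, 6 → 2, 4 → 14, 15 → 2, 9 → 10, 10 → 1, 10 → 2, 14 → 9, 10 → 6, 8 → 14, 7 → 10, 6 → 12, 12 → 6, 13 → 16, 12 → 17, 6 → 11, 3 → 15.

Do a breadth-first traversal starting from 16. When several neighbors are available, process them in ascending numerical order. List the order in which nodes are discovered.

Visit 16; enqueue 6, 8, 12 → queue [6, 8, 12]
Visit 6; enqueue 2, 9, 11 → queue [8, 12, 2, 9, 11]
Visit 8; enqueue 3, 14 → queue [12, 2, 9, 11, 3, 14]
Visit 12; enqueue 5, 7, 13, 17 → queue [2, 9, 11, 3, 14, 5, 7, 13, 17]
Visit 2; enqueue 1 → queue [9, 11, 3, 14, 5, 7, 13, 17, 1]
Visit 9; enqueue 10 → queue [11, 3, 14, 5, 7, 13, 17, 1, 10]
Visit 11 → queue [3, 14, 5, 7, 13, 17, 1, 10]
Visit 3; enqueue 15 → queue [14, 5, 7, 13, 17, 1, 10, 15]
Visit 14 → queue [5, 7, 13, 17, 1, 10, 15]
Visit 5; enqueue 4 → queue [7, 13, 17, 1, 10, 15, 4]
Visit 7 → queue [13, 17, 1, 10, 15, 4]
Visit 13 → queue [17, 1, 10, 15, 4]
Visit 17 → queue [1, 10, 15, 4]
Visit 1 → queue [10, 15, 4]
Visit 10 → queue [15, 4]
Visit 15 → queue [4]
Visit 4 → queue []

16, 6, 8, 12, 2, 9, 11, 3, 14, 5, 7, 13, 17, 1, 10, 15, 4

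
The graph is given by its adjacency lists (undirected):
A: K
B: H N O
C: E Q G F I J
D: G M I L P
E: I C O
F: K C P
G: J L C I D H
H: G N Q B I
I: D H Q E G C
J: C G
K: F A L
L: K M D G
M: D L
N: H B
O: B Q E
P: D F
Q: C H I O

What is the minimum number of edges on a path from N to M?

4

Level 0: N
Level 1: B, H
Level 2: G, I, O, Q
Level 3: C, D, E, J, L
Level 4: F, K, M, P
Level 5: A
M first appears at level 4.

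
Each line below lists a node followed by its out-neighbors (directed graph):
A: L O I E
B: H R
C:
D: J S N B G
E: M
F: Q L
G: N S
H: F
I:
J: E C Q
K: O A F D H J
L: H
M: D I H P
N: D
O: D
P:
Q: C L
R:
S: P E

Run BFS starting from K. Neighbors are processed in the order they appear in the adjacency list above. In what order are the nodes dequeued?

K -> O -> A -> F -> D -> H -> J -> L -> I -> E -> Q -> S -> N -> B -> G -> C -> M -> P -> R

Visit K; enqueue O, A, F, D, H, J → queue [O, A, F, D, H, J]
Visit O → queue [A, F, D, H, J]
Visit A; enqueue L, I, E → queue [F, D, H, J, L, I, E]
Visit F; enqueue Q → queue [D, H, J, L, I, E, Q]
Visit D; enqueue S, N, B, G → queue [H, J, L, I, E, Q, S, N, B, G]
Visit H → queue [J, L, I, E, Q, S, N, B, G]
Visit J; enqueue C → queue [L, I, E, Q, S, N, B, G, C]
Visit L → queue [I, E, Q, S, N, B, G, C]
Visit I → queue [E, Q, S, N, B, G, C]
Visit E; enqueue M → queue [Q, S, N, B, G, C, M]
Visit Q → queue [S, N, B, G, C, M]
Visit S; enqueue P → queue [N, B, G, C, M, P]
Visit N → queue [B, G, C, M, P]
Visit B; enqueue R → queue [G, C, M, P, R]
Visit G → queue [C, M, P, R]
Visit C → queue [M, P, R]
Visit M → queue [P, R]
Visit P → queue [R]
Visit R → queue []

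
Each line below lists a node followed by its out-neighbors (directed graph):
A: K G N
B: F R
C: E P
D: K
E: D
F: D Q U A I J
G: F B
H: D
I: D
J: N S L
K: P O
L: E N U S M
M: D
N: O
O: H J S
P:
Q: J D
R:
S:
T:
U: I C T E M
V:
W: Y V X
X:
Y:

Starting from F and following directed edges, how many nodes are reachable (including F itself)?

21

BFS from F visits: F, U, Q, J, I, D, A, T, M, E, C, S, N, L, K, G, P, O, B, H, R
Reachable nodes: 21 of 25 total.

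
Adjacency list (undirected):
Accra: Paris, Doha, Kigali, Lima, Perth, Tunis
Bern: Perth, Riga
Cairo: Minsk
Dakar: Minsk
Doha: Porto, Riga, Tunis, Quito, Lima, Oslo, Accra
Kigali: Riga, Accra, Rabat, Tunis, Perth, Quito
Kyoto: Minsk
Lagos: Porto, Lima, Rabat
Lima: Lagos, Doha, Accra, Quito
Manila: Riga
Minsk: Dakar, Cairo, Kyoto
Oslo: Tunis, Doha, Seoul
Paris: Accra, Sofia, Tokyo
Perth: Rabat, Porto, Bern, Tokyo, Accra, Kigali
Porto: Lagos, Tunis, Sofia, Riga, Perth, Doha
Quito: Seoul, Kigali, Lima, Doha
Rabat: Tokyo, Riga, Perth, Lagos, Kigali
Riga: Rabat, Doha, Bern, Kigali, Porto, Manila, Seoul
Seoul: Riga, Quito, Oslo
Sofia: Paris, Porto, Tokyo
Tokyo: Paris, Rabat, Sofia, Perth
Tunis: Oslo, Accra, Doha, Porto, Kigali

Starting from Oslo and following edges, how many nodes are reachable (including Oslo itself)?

18

BFS from Oslo visits: Oslo, Tunis, Doha, Seoul, Accra, Porto, Kigali, Riga, Quito, Lima, Paris, Perth, Lagos, Sofia, Rabat, Bern, Manila, Tokyo
Reachable nodes: 18 of 22 total.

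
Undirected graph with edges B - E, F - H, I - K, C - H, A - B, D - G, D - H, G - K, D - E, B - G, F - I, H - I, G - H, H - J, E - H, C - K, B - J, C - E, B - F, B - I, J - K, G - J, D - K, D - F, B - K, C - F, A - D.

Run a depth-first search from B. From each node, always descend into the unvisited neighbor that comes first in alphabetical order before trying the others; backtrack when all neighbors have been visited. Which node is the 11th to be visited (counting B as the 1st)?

I

Visit B
B → A
A → D
D → E
E → C
C → F
F → H
H → G
G → J
J → K
K → I

Visit order: B, A, D, E, C, F, H, G, J, K, I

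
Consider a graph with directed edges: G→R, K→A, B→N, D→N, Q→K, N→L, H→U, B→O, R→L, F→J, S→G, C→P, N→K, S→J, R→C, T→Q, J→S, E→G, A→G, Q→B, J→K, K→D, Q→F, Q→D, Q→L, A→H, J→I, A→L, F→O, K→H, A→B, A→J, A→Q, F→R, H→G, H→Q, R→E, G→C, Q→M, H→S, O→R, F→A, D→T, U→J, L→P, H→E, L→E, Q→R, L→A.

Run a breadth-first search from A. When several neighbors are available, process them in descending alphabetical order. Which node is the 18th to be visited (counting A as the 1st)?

C

Visit A; enqueue Q, L, J, H, G, B → queue [Q, L, J, H, G, B]
Visit Q; enqueue R, M, K, F, D → queue [L, J, H, G, B, R, M, K, F, D]
Visit L; enqueue P, E → queue [J, H, G, B, R, M, K, F, D, P, E]
Visit J; enqueue S, I → queue [H, G, B, R, M, K, F, D, P, E, S, I]
Visit H; enqueue U → queue [G, B, R, M, K, F, D, P, E, S, I, U]
Visit G; enqueue C → queue [B, R, M, K, F, D, P, E, S, I, U, C]
Visit B; enqueue O, N → queue [R, M, K, F, D, P, E, S, I, U, C, O, N]
Visit R → queue [M, K, F, D, P, E, S, I, U, C, O, N]
Visit M → queue [K, F, D, P, E, S, I, U, C, O, N]
Visit K → queue [F, D, P, E, S, I, U, C, O, N]
Visit F → queue [D, P, E, S, I, U, C, O, N]
Visit D; enqueue T → queue [P, E, S, I, U, C, O, N, T]
Visit P → queue [E, S, I, U, C, O, N, T]
Visit E → queue [S, I, U, C, O, N, T]
Visit S → queue [I, U, C, O, N, T]
Visit I → queue [U, C, O, N, T]
Visit U → queue [C, O, N, T]
Visit C → queue [O, N, T]
Visit O → queue [N, T]
Visit N → queue [T]
Visit T → queue []

Visit order: A, Q, L, J, H, G, B, R, M, K, F, D, P, E, S, I, U, C, O, N, T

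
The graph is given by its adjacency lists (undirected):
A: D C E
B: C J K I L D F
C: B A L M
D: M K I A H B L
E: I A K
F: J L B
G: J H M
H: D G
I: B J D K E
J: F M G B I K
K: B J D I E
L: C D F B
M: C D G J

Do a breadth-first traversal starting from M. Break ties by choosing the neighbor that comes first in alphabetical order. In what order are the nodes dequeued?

M, C, D, G, J, A, B, L, H, I, K, F, E

Visit M; enqueue C, D, G, J → queue [C, D, G, J]
Visit C; enqueue A, B, L → queue [D, G, J, A, B, L]
Visit D; enqueue H, I, K → queue [G, J, A, B, L, H, I, K]
Visit G → queue [J, A, B, L, H, I, K]
Visit J; enqueue F → queue [A, B, L, H, I, K, F]
Visit A; enqueue E → queue [B, L, H, I, K, F, E]
Visit B → queue [L, H, I, K, F, E]
Visit L → queue [H, I, K, F, E]
Visit H → queue [I, K, F, E]
Visit I → queue [K, F, E]
Visit K → queue [F, E]
Visit F → queue [E]
Visit E → queue []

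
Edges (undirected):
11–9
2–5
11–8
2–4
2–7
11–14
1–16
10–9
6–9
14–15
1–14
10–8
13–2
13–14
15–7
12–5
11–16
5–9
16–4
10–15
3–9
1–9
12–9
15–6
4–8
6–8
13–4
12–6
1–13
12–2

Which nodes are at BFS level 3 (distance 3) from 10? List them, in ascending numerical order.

Level 0: 10
Level 1: 8, 9, 15
Level 2: 1, 3, 4, 5, 6, 7, 11, 12, 14
Level 3: 2, 13, 16

2, 13, 16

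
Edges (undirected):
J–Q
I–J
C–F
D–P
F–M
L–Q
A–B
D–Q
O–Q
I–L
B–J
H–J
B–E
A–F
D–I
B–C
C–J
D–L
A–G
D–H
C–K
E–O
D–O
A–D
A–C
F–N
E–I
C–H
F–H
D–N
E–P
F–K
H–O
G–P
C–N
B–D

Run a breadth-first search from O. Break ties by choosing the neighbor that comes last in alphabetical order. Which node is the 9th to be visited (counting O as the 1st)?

C

Visit O; enqueue Q, H, E, D → queue [Q, H, E, D]
Visit Q; enqueue L, J → queue [H, E, D, L, J]
Visit H; enqueue F, C → queue [E, D, L, J, F, C]
Visit E; enqueue P, I, B → queue [D, L, J, F, C, P, I, B]
Visit D; enqueue N, A → queue [L, J, F, C, P, I, B, N, A]
Visit L → queue [J, F, C, P, I, B, N, A]
Visit J → queue [F, C, P, I, B, N, A]
Visit F; enqueue M, K → queue [C, P, I, B, N, A, M, K]
Visit C → queue [P, I, B, N, A, M, K]
Visit P; enqueue G → queue [I, B, N, A, M, K, G]
Visit I → queue [B, N, A, M, K, G]
Visit B → queue [N, A, M, K, G]
Visit N → queue [A, M, K, G]
Visit A → queue [M, K, G]
Visit M → queue [K, G]
Visit K → queue [G]
Visit G → queue []

Visit order: O, Q, H, E, D, L, J, F, C, P, I, B, N, A, M, K, G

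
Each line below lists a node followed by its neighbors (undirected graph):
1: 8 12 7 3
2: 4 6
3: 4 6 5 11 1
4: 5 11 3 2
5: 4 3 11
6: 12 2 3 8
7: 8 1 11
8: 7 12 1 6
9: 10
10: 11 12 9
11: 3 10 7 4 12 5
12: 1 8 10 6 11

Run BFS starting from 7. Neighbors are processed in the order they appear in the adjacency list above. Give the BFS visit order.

7 → 8 → 1 → 11 → 12 → 6 → 3 → 10 → 4 → 5 → 2 → 9

Visit 7; enqueue 8, 1, 11 → queue [8, 1, 11]
Visit 8; enqueue 12, 6 → queue [1, 11, 12, 6]
Visit 1; enqueue 3 → queue [11, 12, 6, 3]
Visit 11; enqueue 10, 4, 5 → queue [12, 6, 3, 10, 4, 5]
Visit 12 → queue [6, 3, 10, 4, 5]
Visit 6; enqueue 2 → queue [3, 10, 4, 5, 2]
Visit 3 → queue [10, 4, 5, 2]
Visit 10; enqueue 9 → queue [4, 5, 2, 9]
Visit 4 → queue [5, 2, 9]
Visit 5 → queue [2, 9]
Visit 2 → queue [9]
Visit 9 → queue []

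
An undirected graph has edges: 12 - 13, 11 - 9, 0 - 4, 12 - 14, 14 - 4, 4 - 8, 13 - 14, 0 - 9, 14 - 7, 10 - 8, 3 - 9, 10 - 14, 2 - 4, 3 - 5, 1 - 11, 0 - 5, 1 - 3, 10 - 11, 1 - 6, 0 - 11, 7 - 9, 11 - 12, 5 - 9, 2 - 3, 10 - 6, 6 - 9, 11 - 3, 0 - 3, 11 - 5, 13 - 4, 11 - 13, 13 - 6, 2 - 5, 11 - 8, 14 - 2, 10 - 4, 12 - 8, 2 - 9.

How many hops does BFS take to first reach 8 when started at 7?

3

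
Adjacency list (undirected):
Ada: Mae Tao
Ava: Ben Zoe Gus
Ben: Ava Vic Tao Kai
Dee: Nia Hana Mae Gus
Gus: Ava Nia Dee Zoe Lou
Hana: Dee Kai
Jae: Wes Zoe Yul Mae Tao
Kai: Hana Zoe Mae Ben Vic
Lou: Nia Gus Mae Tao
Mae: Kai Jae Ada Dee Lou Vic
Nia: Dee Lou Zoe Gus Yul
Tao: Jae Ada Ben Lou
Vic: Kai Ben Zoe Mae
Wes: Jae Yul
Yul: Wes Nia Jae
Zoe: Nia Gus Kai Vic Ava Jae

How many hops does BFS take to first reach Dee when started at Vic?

Level 0: Vic
Level 1: Ben, Kai, Mae, Zoe
Level 2: Ada, Ava, Dee, Gus, Hana, Jae, Lou, Nia, Tao
Level 3: Wes, Yul
Dee first appears at level 2.

2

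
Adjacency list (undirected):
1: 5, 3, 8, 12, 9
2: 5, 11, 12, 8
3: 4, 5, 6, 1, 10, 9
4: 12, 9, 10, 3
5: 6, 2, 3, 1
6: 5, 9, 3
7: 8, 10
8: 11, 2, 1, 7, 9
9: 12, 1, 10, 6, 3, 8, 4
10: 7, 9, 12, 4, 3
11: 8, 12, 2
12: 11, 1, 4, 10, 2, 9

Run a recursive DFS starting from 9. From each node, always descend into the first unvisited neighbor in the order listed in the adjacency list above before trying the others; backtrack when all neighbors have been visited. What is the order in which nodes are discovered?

9 12 11 8 2 5 6 3 4 10 7 1

Visit 9
9 → 12
12 → 11
11 → 8
8 → 2
2 → 5
5 → 6
6 → 3
3 → 4
4 → 10
10 → 7
3 → 1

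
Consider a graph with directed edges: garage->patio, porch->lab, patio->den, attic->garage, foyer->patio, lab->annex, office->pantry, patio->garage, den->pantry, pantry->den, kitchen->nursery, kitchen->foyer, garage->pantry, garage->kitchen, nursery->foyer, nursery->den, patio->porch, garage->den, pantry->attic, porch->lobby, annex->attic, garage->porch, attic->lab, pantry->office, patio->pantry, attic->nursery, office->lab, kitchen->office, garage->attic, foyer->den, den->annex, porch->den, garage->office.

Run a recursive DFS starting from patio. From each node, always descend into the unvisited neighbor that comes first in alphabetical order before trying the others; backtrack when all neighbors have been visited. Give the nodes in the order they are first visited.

Visit patio
patio → den
den → annex
annex → attic
attic → garage
garage → kitchen
kitchen → foyer
kitchen → nursery
kitchen → office
office → lab
office → pantry
garage → porch
porch → lobby

patio -> den -> annex -> attic -> garage -> kitchen -> foyer -> nursery -> office -> lab -> pantry -> porch -> lobby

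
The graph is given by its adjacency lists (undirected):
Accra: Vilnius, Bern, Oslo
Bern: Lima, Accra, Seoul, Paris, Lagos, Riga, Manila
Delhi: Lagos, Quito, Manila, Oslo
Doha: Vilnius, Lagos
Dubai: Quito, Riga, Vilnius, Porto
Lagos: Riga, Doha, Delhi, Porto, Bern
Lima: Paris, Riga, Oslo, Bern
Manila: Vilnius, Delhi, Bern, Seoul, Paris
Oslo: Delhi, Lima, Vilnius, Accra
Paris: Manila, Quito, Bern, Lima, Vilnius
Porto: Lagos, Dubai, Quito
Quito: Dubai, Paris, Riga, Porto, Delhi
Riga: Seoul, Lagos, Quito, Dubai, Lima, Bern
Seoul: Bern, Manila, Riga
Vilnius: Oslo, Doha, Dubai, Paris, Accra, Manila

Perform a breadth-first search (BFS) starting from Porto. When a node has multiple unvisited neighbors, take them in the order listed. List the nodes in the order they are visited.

Visit Porto; enqueue Lagos, Dubai, Quito → queue [Lagos, Dubai, Quito]
Visit Lagos; enqueue Riga, Doha, Delhi, Bern → queue [Dubai, Quito, Riga, Doha, Delhi, Bern]
Visit Dubai; enqueue Vilnius → queue [Quito, Riga, Doha, Delhi, Bern, Vilnius]
Visit Quito; enqueue Paris → queue [Riga, Doha, Delhi, Bern, Vilnius, Paris]
Visit Riga; enqueue Seoul, Lima → queue [Doha, Delhi, Bern, Vilnius, Paris, Seoul, Lima]
Visit Doha → queue [Delhi, Bern, Vilnius, Paris, Seoul, Lima]
Visit Delhi; enqueue Manila, Oslo → queue [Bern, Vilnius, Paris, Seoul, Lima, Manila, Oslo]
Visit Bern; enqueue Accra → queue [Vilnius, Paris, Seoul, Lima, Manila, Oslo, Accra]
Visit Vilnius → queue [Paris, Seoul, Lima, Manila, Oslo, Accra]
Visit Paris → queue [Seoul, Lima, Manila, Oslo, Accra]
Visit Seoul → queue [Lima, Manila, Oslo, Accra]
Visit Lima → queue [Manila, Oslo, Accra]
Visit Manila → queue [Oslo, Accra]
Visit Oslo → queue [Accra]
Visit Accra → queue []

Porto, Lagos, Dubai, Quito, Riga, Doha, Delhi, Bern, Vilnius, Paris, Seoul, Lima, Manila, Oslo, Accra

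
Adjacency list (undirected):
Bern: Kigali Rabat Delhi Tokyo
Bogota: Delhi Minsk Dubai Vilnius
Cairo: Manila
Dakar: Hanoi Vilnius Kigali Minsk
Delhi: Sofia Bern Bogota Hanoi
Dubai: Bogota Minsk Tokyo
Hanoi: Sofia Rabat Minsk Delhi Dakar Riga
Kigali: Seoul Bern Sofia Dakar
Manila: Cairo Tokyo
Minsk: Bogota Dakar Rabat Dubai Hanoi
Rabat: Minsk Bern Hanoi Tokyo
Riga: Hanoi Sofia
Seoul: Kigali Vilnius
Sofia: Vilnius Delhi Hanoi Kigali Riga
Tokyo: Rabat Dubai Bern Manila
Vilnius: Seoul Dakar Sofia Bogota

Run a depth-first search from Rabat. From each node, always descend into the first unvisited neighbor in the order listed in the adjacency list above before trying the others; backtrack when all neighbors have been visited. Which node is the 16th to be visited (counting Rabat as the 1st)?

Visit Rabat
Rabat → Minsk
Minsk → Bogota
Bogota → Delhi
Delhi → Sofia
Sofia → Vilnius
Vilnius → Seoul
Seoul → Kigali
Kigali → Bern
Bern → Tokyo
Tokyo → Dubai
Tokyo → Manila
Manila → Cairo
Kigali → Dakar
Dakar → Hanoi
Hanoi → Riga

Visit order: Rabat, Minsk, Bogota, Delhi, Sofia, Vilnius, Seoul, Kigali, Bern, Tokyo, Dubai, Manila, Cairo, Dakar, Hanoi, Riga

Riga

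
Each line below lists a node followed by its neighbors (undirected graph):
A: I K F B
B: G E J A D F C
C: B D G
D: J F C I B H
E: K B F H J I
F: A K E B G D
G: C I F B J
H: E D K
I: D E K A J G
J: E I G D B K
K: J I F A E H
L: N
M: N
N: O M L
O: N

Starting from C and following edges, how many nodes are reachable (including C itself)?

BFS from C visits: C, B, D, G, E, J, A, F, I, H, K
Reachable nodes: 11 of 15 total.

11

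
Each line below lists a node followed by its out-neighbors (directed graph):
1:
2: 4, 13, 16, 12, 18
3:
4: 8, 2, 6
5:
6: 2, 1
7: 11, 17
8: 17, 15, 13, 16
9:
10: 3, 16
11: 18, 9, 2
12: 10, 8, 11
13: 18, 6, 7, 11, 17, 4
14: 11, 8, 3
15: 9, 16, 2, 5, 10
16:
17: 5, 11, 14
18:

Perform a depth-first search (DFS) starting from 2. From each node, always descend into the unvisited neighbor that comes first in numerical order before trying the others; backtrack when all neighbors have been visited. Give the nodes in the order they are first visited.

Visit 2
2 → 4
4 → 6
6 → 1
4 → 8
8 → 13
13 → 7
7 → 11
11 → 9
11 → 18
7 → 17
17 → 5
17 → 14
14 → 3
8 → 15
15 → 10
10 → 16
2 → 12

2 -> 4 -> 6 -> 1 -> 8 -> 13 -> 7 -> 11 -> 9 -> 18 -> 17 -> 5 -> 14 -> 3 -> 15 -> 10 -> 16 -> 12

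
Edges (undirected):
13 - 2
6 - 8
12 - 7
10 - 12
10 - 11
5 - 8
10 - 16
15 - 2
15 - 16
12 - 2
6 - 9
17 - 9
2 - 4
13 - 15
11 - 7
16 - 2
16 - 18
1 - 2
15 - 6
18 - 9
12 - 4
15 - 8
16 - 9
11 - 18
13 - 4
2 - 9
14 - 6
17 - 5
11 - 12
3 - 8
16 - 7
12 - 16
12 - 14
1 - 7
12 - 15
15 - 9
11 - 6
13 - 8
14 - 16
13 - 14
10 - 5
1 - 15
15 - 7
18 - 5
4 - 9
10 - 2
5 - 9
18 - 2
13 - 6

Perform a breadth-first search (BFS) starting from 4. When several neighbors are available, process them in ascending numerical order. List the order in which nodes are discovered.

4 2 9 12 13 1 10 15 16 18 5 6 17 7 11 14 8 3

Visit 4; enqueue 2, 9, 12, 13 → queue [2, 9, 12, 13]
Visit 2; enqueue 1, 10, 15, 16, 18 → queue [9, 12, 13, 1, 10, 15, 16, 18]
Visit 9; enqueue 5, 6, 17 → queue [12, 13, 1, 10, 15, 16, 18, 5, 6, 17]
Visit 12; enqueue 7, 11, 14 → queue [13, 1, 10, 15, 16, 18, 5, 6, 17, 7, 11, 14]
Visit 13; enqueue 8 → queue [1, 10, 15, 16, 18, 5, 6, 17, 7, 11, 14, 8]
Visit 1 → queue [10, 15, 16, 18, 5, 6, 17, 7, 11, 14, 8]
Visit 10 → queue [15, 16, 18, 5, 6, 17, 7, 11, 14, 8]
Visit 15 → queue [16, 18, 5, 6, 17, 7, 11, 14, 8]
Visit 16 → queue [18, 5, 6, 17, 7, 11, 14, 8]
Visit 18 → queue [5, 6, 17, 7, 11, 14, 8]
Visit 5 → queue [6, 17, 7, 11, 14, 8]
Visit 6 → queue [17, 7, 11, 14, 8]
Visit 17 → queue [7, 11, 14, 8]
Visit 7 → queue [11, 14, 8]
Visit 11 → queue [14, 8]
Visit 14 → queue [8]
Visit 8; enqueue 3 → queue [3]
Visit 3 → queue []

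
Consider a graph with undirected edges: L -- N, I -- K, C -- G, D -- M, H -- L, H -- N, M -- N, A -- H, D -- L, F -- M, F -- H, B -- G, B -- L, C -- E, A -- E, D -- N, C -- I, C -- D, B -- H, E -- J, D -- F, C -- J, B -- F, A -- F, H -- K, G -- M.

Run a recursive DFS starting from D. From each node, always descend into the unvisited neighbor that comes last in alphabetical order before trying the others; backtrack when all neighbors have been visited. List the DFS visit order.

D, N, M, G, C, J, E, A, H, L, B, F, K, I

Visit D
D → N
N → M
M → G
G → C
C → J
J → E
E → A
A → H
H → L
L → B
B → F
H → K
K → I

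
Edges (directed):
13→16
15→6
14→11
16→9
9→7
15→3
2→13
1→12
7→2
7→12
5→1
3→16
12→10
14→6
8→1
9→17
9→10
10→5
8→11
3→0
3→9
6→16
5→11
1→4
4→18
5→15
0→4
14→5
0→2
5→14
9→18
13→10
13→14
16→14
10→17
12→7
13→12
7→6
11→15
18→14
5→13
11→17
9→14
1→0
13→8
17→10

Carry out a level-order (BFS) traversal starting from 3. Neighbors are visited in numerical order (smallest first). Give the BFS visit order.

Visit 3; enqueue 0, 9, 16 → queue [0, 9, 16]
Visit 0; enqueue 2, 4 → queue [9, 16, 2, 4]
Visit 9; enqueue 7, 10, 14, 17, 18 → queue [16, 2, 4, 7, 10, 14, 17, 18]
Visit 16 → queue [2, 4, 7, 10, 14, 17, 18]
Visit 2; enqueue 13 → queue [4, 7, 10, 14, 17, 18, 13]
Visit 4 → queue [7, 10, 14, 17, 18, 13]
Visit 7; enqueue 6, 12 → queue [10, 14, 17, 18, 13, 6, 12]
Visit 10; enqueue 5 → queue [14, 17, 18, 13, 6, 12, 5]
Visit 14; enqueue 11 → queue [17, 18, 13, 6, 12, 5, 11]
Visit 17 → queue [18, 13, 6, 12, 5, 11]
Visit 18 → queue [13, 6, 12, 5, 11]
Visit 13; enqueue 8 → queue [6, 12, 5, 11, 8]
Visit 6 → queue [12, 5, 11, 8]
Visit 12 → queue [5, 11, 8]
Visit 5; enqueue 1, 15 → queue [11, 8, 1, 15]
Visit 11 → queue [8, 1, 15]
Visit 8 → queue [1, 15]
Visit 1 → queue [15]
Visit 15 → queue []

3, 0, 9, 16, 2, 4, 7, 10, 14, 17, 18, 13, 6, 12, 5, 11, 8, 1, 15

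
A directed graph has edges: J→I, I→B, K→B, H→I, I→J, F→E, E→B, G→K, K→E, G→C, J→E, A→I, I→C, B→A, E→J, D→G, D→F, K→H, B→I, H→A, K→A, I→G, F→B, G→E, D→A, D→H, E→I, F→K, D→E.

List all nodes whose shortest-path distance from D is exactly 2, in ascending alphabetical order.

B, C, I, J, K

Level 0: D
Level 1: A, E, F, G, H
Level 2: B, C, I, J, K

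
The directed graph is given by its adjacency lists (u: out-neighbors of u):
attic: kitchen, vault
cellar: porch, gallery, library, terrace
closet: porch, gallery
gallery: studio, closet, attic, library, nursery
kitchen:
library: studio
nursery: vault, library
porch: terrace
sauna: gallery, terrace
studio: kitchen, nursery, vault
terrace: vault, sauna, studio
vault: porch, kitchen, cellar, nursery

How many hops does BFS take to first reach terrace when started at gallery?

Level 0: gallery
Level 1: attic, closet, library, nursery, studio
Level 2: kitchen, porch, vault
Level 3: cellar, terrace
Level 4: sauna
terrace first appears at level 3.

3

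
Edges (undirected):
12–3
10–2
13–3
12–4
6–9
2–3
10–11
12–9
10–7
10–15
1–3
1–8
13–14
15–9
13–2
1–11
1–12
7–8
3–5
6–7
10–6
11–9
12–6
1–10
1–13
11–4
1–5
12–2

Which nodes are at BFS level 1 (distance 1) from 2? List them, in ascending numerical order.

Level 0: 2
Level 1: 3, 10, 12, 13
Level 2: 1, 4, 5, 6, 7, 9, 11, 14, 15
Level 3: 8

3, 10, 12, 13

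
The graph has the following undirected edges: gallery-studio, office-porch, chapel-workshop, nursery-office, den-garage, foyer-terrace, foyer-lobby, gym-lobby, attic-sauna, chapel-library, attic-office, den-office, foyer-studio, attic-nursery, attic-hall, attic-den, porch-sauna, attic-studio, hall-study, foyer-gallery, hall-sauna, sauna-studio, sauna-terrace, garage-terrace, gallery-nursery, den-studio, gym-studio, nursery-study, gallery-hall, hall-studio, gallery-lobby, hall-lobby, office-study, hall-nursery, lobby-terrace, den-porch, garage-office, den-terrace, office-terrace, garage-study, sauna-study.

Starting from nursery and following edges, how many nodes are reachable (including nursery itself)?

15

BFS from nursery visits: nursery, study, office, hall, gallery, attic, sauna, garage, terrace, porch, den, studio, lobby, foyer, gym
Reachable nodes: 15 of 18 total.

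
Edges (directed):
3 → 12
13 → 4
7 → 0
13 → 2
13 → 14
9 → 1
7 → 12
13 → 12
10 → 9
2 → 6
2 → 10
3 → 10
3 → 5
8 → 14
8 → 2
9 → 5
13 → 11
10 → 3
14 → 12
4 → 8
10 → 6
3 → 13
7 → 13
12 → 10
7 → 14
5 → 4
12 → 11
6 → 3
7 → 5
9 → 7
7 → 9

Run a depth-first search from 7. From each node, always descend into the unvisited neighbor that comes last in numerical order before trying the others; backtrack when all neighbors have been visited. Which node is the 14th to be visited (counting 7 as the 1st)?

Visit 7
7 → 14
14 → 12
12 → 11
12 → 10
10 → 9
9 → 5
5 → 4
4 → 8
8 → 2
2 → 6
6 → 3
3 → 13
9 → 1
7 → 0

Visit order: 7, 14, 12, 11, 10, 9, 5, 4, 8, 2, 6, 3, 13, 1, 0

1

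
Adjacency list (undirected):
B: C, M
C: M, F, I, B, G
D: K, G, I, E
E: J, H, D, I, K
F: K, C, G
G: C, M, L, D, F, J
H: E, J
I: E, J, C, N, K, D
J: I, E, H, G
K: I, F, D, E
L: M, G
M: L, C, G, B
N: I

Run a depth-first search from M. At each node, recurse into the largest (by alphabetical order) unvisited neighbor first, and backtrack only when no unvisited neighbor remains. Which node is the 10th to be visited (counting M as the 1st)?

B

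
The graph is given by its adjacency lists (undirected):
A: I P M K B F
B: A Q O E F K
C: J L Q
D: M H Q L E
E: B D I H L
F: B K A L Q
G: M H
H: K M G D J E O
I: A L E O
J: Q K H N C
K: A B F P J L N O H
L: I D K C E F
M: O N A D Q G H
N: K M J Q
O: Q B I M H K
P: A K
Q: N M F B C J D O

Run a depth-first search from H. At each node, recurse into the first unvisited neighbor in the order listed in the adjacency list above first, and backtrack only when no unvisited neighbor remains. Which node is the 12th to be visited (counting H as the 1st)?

C

Visit H
H → K
K → A
A → I
I → L
L → D
D → M
M → O
O → Q
Q → N
N → J
J → C
Q → F
F → B
B → E
M → G
A → P

Visit order: H, K, A, I, L, D, M, O, Q, N, J, C, F, B, E, G, P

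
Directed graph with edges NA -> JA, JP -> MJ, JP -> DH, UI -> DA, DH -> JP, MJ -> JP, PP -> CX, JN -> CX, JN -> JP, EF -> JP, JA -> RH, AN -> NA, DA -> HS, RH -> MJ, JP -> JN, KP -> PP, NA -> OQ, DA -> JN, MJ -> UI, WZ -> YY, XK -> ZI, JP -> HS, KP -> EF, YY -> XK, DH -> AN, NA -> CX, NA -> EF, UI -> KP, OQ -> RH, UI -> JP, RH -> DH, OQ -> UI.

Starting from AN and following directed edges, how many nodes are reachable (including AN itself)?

BFS from AN visits: AN, NA, CX, EF, JA, OQ, JP, RH, UI, DH, HS, JN, MJ, DA, KP, PP
Reachable nodes: 16 of 20 total.

16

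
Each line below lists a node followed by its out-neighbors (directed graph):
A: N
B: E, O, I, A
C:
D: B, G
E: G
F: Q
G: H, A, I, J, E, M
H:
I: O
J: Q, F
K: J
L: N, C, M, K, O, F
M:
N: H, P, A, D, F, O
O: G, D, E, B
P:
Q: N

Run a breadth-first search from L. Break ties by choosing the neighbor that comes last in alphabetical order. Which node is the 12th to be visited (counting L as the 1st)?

P

Visit L; enqueue O, N, M, K, F, C → queue [O, N, M, K, F, C]
Visit O; enqueue G, E, D, B → queue [N, M, K, F, C, G, E, D, B]
Visit N; enqueue P, H, A → queue [M, K, F, C, G, E, D, B, P, H, A]
Visit M → queue [K, F, C, G, E, D, B, P, H, A]
Visit K; enqueue J → queue [F, C, G, E, D, B, P, H, A, J]
Visit F; enqueue Q → queue [C, G, E, D, B, P, H, A, J, Q]
Visit C → queue [G, E, D, B, P, H, A, J, Q]
Visit G; enqueue I → queue [E, D, B, P, H, A, J, Q, I]
Visit E → queue [D, B, P, H, A, J, Q, I]
Visit D → queue [B, P, H, A, J, Q, I]
Visit B → queue [P, H, A, J, Q, I]
Visit P → queue [H, A, J, Q, I]
Visit H → queue [A, J, Q, I]
Visit A → queue [J, Q, I]
Visit J → queue [Q, I]
Visit Q → queue [I]
Visit I → queue []

Visit order: L, O, N, M, K, F, C, G, E, D, B, P, H, A, J, Q, I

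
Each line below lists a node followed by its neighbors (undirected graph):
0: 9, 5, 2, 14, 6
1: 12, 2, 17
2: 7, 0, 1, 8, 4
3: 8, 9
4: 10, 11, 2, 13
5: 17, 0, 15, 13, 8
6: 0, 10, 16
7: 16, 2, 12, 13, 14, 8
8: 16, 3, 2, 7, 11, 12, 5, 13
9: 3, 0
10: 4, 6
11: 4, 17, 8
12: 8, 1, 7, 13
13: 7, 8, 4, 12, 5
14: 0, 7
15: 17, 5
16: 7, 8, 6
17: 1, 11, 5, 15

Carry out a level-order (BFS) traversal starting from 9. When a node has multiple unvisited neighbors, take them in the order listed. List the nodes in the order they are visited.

9, 3, 0, 8, 5, 2, 14, 6, 16, 7, 11, 12, 13, 17, 15, 1, 4, 10

Visit 9; enqueue 3, 0 → queue [3, 0]
Visit 3; enqueue 8 → queue [0, 8]
Visit 0; enqueue 5, 2, 14, 6 → queue [8, 5, 2, 14, 6]
Visit 8; enqueue 16, 7, 11, 12, 13 → queue [5, 2, 14, 6, 16, 7, 11, 12, 13]
Visit 5; enqueue 17, 15 → queue [2, 14, 6, 16, 7, 11, 12, 13, 17, 15]
Visit 2; enqueue 1, 4 → queue [14, 6, 16, 7, 11, 12, 13, 17, 15, 1, 4]
Visit 14 → queue [6, 16, 7, 11, 12, 13, 17, 15, 1, 4]
Visit 6; enqueue 10 → queue [16, 7, 11, 12, 13, 17, 15, 1, 4, 10]
Visit 16 → queue [7, 11, 12, 13, 17, 15, 1, 4, 10]
Visit 7 → queue [11, 12, 13, 17, 15, 1, 4, 10]
Visit 11 → queue [12, 13, 17, 15, 1, 4, 10]
Visit 12 → queue [13, 17, 15, 1, 4, 10]
Visit 13 → queue [17, 15, 1, 4, 10]
Visit 17 → queue [15, 1, 4, 10]
Visit 15 → queue [1, 4, 10]
Visit 1 → queue [4, 10]
Visit 4 → queue [10]
Visit 10 → queue []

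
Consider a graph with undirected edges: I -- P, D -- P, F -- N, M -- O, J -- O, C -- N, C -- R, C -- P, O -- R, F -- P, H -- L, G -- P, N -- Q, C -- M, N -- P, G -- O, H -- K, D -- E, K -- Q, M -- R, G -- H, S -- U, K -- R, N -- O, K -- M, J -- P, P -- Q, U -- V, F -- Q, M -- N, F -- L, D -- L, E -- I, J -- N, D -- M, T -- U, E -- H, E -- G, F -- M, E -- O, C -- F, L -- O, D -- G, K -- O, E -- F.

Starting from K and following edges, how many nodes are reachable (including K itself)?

BFS from K visits: K, H, M, O, Q, R, E, G, L, C, D, F, N, J, P, I
Reachable nodes: 16 of 20 total.

16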